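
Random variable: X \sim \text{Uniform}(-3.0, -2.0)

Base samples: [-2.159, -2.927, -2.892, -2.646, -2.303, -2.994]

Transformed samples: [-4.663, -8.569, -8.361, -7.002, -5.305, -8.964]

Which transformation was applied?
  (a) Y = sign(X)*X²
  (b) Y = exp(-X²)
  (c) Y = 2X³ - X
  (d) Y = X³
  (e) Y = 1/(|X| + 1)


Checking option (a) Y = sign(X)*X²:
  X = -2.159 -> Y = -4.663 ✓
  X = -2.927 -> Y = -8.569 ✓
  X = -2.892 -> Y = -8.361 ✓
All samples match this transformation.

(a) sign(X)*X²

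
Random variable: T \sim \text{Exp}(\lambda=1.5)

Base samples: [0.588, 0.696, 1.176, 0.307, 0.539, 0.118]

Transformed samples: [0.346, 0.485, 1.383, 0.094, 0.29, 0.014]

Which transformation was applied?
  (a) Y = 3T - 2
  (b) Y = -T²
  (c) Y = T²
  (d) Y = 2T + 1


Checking option (c) Y = T²:
  T = 0.588 -> Y = 0.346 ✓
  T = 0.696 -> Y = 0.485 ✓
  T = 1.176 -> Y = 1.383 ✓
All samples match this transformation.

(c) T²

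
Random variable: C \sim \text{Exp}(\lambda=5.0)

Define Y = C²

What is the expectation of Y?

Using E[X²] = Var(X) + (E[X])²:
E[C] = 0.2
Var(C) = 1/5.0^2 = 0.04
E[C²] = 0.04 + 0.2² = 0.04 + 0.04 = 0.08

0.08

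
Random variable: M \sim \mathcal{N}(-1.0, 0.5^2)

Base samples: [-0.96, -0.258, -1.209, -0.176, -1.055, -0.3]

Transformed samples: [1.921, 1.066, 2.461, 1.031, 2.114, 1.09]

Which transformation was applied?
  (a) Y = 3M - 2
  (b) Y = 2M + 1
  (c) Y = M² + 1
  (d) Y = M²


Checking option (c) Y = M² + 1:
  M = -0.96 -> Y = 1.921 ✓
  M = -0.258 -> Y = 1.066 ✓
  M = -1.209 -> Y = 2.461 ✓
All samples match this transformation.

(c) M² + 1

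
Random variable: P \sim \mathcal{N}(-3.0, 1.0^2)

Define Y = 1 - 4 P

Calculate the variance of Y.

For Y = aP + b: Var(Y) = a² * Var(P)
Var(P) = 1.0^2 = 1
Var(Y) = (-4)² * 1 = 16 * 1 = 16

16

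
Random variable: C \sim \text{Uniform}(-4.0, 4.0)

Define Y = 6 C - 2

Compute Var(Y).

For Y = aC + b: Var(Y) = a² * Var(C)
Var(C) = (4 + 4)^2/12 = 5.3333333
Var(Y) = 6² * 5.3333333 = 36 * 5.3333333 = 192

192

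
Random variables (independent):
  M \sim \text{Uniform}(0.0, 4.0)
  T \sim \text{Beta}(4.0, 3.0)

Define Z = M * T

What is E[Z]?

For independent RVs: E[XY] = E[X]*E[Y]
E[M] = 2
E[T] = 0.57142857
E[Z] = 2 * 0.57142857 = 1.1428571

1.1428571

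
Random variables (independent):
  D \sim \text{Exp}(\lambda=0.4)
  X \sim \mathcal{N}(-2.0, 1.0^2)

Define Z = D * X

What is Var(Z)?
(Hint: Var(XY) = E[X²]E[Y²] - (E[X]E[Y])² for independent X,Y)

Var(XY) = E[X²]E[Y²] - (E[X]E[Y])²
E[D] = 2.5, Var(D) = 6.25
E[X] = -2, Var(X) = 1
E[D²] = 6.25 + 2.5² = 12.5
E[X²] = 1 + (-2)² = 5
Var(Z) = 12.5*5 - (2.5*(-2))²
= 62.5 - 25 = 37.5

37.5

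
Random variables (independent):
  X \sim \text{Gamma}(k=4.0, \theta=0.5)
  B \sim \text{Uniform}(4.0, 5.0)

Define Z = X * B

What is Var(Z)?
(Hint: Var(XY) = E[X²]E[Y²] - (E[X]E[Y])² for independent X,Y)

Var(XY) = E[X²]E[Y²] - (E[X]E[Y])²
E[X] = 2, Var(X) = 1
E[B] = 4.5, Var(B) = 0.083333333
E[X²] = 1 + 2² = 5
E[B²] = 0.083333333 + 4.5² = 20.333333
Var(Z) = 5*20.333333 - (2*4.5)²
= 101.66667 - 81 = 20.666667

20.666667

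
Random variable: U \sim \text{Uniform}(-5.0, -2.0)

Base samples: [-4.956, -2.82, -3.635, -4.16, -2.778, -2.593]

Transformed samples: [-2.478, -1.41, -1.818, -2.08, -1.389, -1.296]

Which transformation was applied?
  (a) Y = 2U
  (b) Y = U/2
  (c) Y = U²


Checking option (b) Y = U/2:
  U = -4.956 -> Y = -2.478 ✓
  U = -2.82 -> Y = -1.41 ✓
  U = -3.635 -> Y = -1.818 ✓
All samples match this transformation.

(b) U/2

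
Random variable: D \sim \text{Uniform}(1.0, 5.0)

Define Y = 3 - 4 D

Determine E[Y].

For Y = -4D + 3:
E[Y] = -4 * E[D] + 3
E[D] = (1 + 5)/2 = 3
E[Y] = -4 * 3 + 3 = -9

-9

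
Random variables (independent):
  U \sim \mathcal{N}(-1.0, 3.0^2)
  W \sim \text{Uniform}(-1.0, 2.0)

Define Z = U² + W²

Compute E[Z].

E[Z] = E[U²] + E[W²]
E[U²] = Var(U) + E[U]² = 9 + 1 = 10
E[W²] = Var(W) + E[W]² = 0.75 + 0.25 = 1
E[Z] = 10 + 1 = 11

11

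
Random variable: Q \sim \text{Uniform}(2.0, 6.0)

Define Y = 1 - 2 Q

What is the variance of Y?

For Y = aQ + b: Var(Y) = a² * Var(Q)
Var(Q) = (6 - 2)^2/12 = 1.3333333
Var(Y) = (-2)² * 1.3333333 = 4 * 1.3333333 = 5.3333333

5.3333333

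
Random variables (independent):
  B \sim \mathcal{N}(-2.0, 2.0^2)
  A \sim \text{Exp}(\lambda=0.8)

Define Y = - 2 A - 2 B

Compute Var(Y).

For independent RVs: Var(aX + bY) = a²Var(X) + b²Var(Y)
Var(B) = 4
Var(A) = 1.5625
Var(Y) = (-2)²*4 + (-2)²*1.5625
= 4*4 + 4*1.5625 = 22.25

22.25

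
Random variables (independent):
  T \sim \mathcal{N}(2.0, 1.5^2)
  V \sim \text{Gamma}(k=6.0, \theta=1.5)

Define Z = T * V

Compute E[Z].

For independent RVs: E[XY] = E[X]*E[Y]
E[T] = 2
E[V] = 9
E[Z] = 2 * 9 = 18

18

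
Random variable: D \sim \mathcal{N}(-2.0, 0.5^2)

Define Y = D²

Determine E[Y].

Using E[X²] = Var(X) + (E[X])²:
E[D] = -2
Var(D) = 0.5^2 = 0.25
E[D²] = 0.25 + (-2)² = 0.25 + 4 = 4.25

4.25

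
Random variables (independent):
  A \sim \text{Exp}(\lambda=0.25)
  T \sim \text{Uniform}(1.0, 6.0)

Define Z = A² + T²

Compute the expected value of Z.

E[Z] = E[A²] + E[T²]
E[A²] = Var(A) + E[A]² = 16 + 16 = 32
E[T²] = Var(T) + E[T]² = 2.0833333 + 12.25 = 14.333333
E[Z] = 32 + 14.333333 = 46.333333

46.333333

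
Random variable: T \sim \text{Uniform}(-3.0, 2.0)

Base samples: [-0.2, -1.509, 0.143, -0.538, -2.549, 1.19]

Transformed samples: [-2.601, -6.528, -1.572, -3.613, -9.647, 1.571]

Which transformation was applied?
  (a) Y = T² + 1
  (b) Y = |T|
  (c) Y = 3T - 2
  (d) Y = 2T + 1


Checking option (c) Y = 3T - 2:
  T = -0.2 -> Y = -2.601 ✓
  T = -1.509 -> Y = -6.528 ✓
  T = 0.143 -> Y = -1.572 ✓
All samples match this transformation.

(c) 3T - 2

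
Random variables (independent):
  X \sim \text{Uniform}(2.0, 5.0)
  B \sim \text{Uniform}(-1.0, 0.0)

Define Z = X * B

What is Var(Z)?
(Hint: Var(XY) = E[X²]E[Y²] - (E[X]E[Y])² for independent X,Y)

Var(XY) = E[X²]E[Y²] - (E[X]E[Y])²
E[X] = 3.5, Var(X) = 0.75
E[B] = -0.5, Var(B) = 0.083333333
E[X²] = 0.75 + 3.5² = 13
E[B²] = 0.083333333 + (-0.5)² = 0.33333333
Var(Z) = 13*0.33333333 - (3.5*(-0.5))²
= 4.3333333 - 3.0625 = 1.2708333

1.2708333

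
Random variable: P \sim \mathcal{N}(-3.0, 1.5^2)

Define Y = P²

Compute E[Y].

Using E[X²] = Var(X) + (E[X])²:
E[P] = -3
Var(P) = 1.5^2 = 2.25
E[P²] = 2.25 + (-3)² = 2.25 + 9 = 11.25

11.25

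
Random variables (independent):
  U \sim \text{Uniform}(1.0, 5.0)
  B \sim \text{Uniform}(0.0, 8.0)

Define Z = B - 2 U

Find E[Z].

E[Z] = -2*E[U] + 1*E[B]
E[U] = 3
E[B] = 4
E[Z] = -2*3 + 1*4 = -2

-2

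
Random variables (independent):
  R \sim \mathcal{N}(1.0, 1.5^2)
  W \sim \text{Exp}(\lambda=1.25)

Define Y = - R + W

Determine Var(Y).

For independent RVs: Var(aX + bY) = a²Var(X) + b²Var(Y)
Var(R) = 2.25
Var(W) = 0.64
Var(Y) = (-1)²*2.25 + 1²*0.64
= 1*2.25 + 1*0.64 = 2.89

2.89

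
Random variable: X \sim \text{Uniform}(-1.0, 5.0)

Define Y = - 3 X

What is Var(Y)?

For Y = aX + b: Var(Y) = a² * Var(X)
Var(X) = (5 + 1)^2/12 = 3
Var(Y) = (-3)² * 3 = 9 * 3 = 27

27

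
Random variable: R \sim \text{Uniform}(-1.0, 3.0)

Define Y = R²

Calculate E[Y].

E[R²] = Var(R) + (E[R])² = 1.3333333 + 1 = 2.3333333

2.3333333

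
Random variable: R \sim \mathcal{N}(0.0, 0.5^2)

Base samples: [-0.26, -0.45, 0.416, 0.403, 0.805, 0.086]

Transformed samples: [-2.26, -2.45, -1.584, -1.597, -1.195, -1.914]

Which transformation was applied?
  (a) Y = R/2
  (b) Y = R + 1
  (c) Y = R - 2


Checking option (c) Y = R - 2:
  R = -0.26 -> Y = -2.26 ✓
  R = -0.45 -> Y = -2.45 ✓
  R = 0.416 -> Y = -1.584 ✓
All samples match this transformation.

(c) R - 2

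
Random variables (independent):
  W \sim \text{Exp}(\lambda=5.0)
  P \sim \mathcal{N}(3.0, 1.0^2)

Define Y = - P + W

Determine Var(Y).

For independent RVs: Var(aX + bY) = a²Var(X) + b²Var(Y)
Var(W) = 0.04
Var(P) = 1
Var(Y) = 1²*0.04 + (-1)²*1
= 1*0.04 + 1*1 = 1.04

1.04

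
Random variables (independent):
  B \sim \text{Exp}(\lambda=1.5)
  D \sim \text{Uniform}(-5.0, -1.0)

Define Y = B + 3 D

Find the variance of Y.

For independent RVs: Var(aX + bY) = a²Var(X) + b²Var(Y)
Var(B) = 0.44444444
Var(D) = 1.3333333
Var(Y) = 1²*0.44444444 + 3²*1.3333333
= 1*0.44444444 + 9*1.3333333 = 12.444444

12.444444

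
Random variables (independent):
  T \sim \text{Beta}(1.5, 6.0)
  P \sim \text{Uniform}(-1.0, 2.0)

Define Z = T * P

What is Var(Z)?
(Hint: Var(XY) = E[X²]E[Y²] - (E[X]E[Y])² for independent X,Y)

Var(XY) = E[X²]E[Y²] - (E[X]E[Y])²
E[T] = 0.2, Var(T) = 0.018823529
E[P] = 0.5, Var(P) = 0.75
E[T²] = 0.018823529 + 0.2² = 0.058823529
E[P²] = 0.75 + 0.5² = 1
Var(Z) = 0.058823529*1 - (0.2*0.5)²
= 0.058823529 - 0.01 = 0.048823529

0.048823529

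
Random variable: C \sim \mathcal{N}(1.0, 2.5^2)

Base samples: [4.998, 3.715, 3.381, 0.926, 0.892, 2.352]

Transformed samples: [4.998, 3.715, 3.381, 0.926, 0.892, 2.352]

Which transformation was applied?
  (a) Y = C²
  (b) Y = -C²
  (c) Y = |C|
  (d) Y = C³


Checking option (c) Y = |C|:
  C = 4.998 -> Y = 4.998 ✓
  C = 3.715 -> Y = 3.715 ✓
  C = 3.381 -> Y = 3.381 ✓
All samples match this transformation.

(c) |C|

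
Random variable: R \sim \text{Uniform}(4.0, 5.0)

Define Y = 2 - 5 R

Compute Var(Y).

For Y = aR + b: Var(Y) = a² * Var(R)
Var(R) = (5 - 4)^2/12 = 0.083333333
Var(Y) = (-5)² * 0.083333333 = 25 * 0.083333333 = 2.0833333

2.0833333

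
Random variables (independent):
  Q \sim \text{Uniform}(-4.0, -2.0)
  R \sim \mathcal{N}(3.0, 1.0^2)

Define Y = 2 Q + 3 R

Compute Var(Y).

For independent RVs: Var(aX + bY) = a²Var(X) + b²Var(Y)
Var(Q) = 0.33333333
Var(R) = 1
Var(Y) = 2²*0.33333333 + 3²*1
= 4*0.33333333 + 9*1 = 10.333333

10.333333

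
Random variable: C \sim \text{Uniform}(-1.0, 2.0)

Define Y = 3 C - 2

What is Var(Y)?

For Y = aC + b: Var(Y) = a² * Var(C)
Var(C) = (2 + 1)^2/12 = 0.75
Var(Y) = 3² * 0.75 = 9 * 0.75 = 6.75

6.75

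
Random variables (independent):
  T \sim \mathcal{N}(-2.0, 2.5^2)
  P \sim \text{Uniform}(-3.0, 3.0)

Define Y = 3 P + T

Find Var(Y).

For independent RVs: Var(aX + bY) = a²Var(X) + b²Var(Y)
Var(T) = 6.25
Var(P) = 3
Var(Y) = 1²*6.25 + 3²*3
= 1*6.25 + 9*3 = 33.25

33.25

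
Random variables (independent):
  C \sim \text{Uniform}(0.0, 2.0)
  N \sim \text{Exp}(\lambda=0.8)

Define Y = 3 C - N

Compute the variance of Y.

For independent RVs: Var(aX + bY) = a²Var(X) + b²Var(Y)
Var(C) = 0.33333333
Var(N) = 1.5625
Var(Y) = 3²*0.33333333 + (-1)²*1.5625
= 9*0.33333333 + 1*1.5625 = 4.5625

4.5625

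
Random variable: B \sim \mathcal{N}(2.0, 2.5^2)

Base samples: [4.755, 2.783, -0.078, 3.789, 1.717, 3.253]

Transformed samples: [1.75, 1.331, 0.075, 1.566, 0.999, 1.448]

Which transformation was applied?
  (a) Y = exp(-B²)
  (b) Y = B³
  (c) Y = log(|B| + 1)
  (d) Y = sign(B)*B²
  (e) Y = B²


Checking option (c) Y = log(|B| + 1):
  B = 4.755 -> Y = 1.75 ✓
  B = 2.783 -> Y = 1.331 ✓
  B = -0.078 -> Y = 0.075 ✓
All samples match this transformation.

(c) log(|B| + 1)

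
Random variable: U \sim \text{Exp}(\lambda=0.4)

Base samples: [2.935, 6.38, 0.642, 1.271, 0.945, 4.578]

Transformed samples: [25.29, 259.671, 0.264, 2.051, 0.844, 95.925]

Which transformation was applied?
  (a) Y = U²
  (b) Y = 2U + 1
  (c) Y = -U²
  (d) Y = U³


Checking option (d) Y = U³:
  U = 2.935 -> Y = 25.29 ✓
  U = 6.38 -> Y = 259.671 ✓
  U = 0.642 -> Y = 0.264 ✓
All samples match this transformation.

(d) U³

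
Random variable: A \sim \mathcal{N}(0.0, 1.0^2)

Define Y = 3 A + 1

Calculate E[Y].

For Y = 3A + 1:
E[Y] = 3 * E[A] + 1
E[A] = 0.0 = 0
E[Y] = 3 * 0 + 1 = 1

1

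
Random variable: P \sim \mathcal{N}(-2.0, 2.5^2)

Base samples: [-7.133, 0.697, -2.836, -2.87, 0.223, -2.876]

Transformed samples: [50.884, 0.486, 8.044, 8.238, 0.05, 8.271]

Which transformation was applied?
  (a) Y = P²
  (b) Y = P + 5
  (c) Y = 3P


Checking option (a) Y = P²:
  P = -7.133 -> Y = 50.884 ✓
  P = 0.697 -> Y = 0.486 ✓
  P = -2.836 -> Y = 8.044 ✓
All samples match this transformation.

(a) P²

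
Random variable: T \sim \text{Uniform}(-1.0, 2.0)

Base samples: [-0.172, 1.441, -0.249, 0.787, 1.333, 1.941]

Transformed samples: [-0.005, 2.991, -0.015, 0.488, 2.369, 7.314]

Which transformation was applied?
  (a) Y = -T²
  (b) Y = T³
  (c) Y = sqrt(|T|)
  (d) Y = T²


Checking option (b) Y = T³:
  T = -0.172 -> Y = -0.005 ✓
  T = 1.441 -> Y = 2.991 ✓
  T = -0.249 -> Y = -0.015 ✓
All samples match this transformation.

(b) T³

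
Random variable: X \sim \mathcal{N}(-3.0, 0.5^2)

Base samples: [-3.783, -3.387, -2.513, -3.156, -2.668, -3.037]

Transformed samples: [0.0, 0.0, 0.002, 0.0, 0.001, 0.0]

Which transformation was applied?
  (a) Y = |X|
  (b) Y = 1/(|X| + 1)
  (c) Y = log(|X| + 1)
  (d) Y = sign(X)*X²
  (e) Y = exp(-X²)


Checking option (e) Y = exp(-X²):
  X = -3.783 -> Y = 0.0 ✓
  X = -3.387 -> Y = 0.0 ✓
  X = -2.513 -> Y = 0.002 ✓
All samples match this transformation.

(e) exp(-X²)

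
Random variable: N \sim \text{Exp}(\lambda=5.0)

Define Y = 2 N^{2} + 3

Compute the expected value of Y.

E[Y] = 2*E[N²] + 3
E[N] = 0.2
E[N²] = Var(N) + (E[N])² = 0.04 + 0.04 = 0.08
E[Y] = 2*0.08 + 3 = 3.16

3.16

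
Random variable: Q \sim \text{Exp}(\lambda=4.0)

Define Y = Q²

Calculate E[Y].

Using E[X²] = Var(X) + (E[X])²:
E[Q] = 0.25
Var(Q) = 1/4.0^2 = 0.0625
E[Q²] = 0.0625 + 0.25² = 0.0625 + 0.0625 = 0.125

0.125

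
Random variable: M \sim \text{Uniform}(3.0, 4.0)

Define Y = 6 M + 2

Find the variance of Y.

For Y = aM + b: Var(Y) = a² * Var(M)
Var(M) = (4 - 3)^2/12 = 0.083333333
Var(Y) = 6² * 0.083333333 = 36 * 0.083333333 = 3

3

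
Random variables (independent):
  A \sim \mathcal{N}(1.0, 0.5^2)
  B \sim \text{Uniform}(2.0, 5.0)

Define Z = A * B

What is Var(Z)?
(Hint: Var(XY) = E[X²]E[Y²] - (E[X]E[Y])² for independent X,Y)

Var(XY) = E[X²]E[Y²] - (E[X]E[Y])²
E[A] = 1, Var(A) = 0.25
E[B] = 3.5, Var(B) = 0.75
E[A²] = 0.25 + 1² = 1.25
E[B²] = 0.75 + 3.5² = 13
Var(Z) = 1.25*13 - (1*3.5)²
= 16.25 - 12.25 = 4

4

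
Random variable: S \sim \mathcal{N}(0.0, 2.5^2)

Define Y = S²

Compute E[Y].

Using E[X²] = Var(X) + (E[X])²:
E[S] = 0
Var(S) = 2.5^2 = 6.25
E[S²] = 6.25 + 0² = 6.25 + 0 = 6.25

6.25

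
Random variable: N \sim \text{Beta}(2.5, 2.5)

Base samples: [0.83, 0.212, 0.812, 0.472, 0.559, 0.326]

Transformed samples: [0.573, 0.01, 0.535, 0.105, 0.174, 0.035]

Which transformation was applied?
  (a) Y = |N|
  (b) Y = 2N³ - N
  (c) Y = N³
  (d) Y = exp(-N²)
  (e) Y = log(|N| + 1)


Checking option (c) Y = N³:
  N = 0.83 -> Y = 0.573 ✓
  N = 0.212 -> Y = 0.01 ✓
  N = 0.812 -> Y = 0.535 ✓
All samples match this transformation.

(c) N³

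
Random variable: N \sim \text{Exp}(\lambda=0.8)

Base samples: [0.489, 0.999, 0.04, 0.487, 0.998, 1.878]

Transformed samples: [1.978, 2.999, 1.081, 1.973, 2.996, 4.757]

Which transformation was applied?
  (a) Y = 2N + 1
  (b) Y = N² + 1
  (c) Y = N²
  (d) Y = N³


Checking option (a) Y = 2N + 1:
  N = 0.489 -> Y = 1.978 ✓
  N = 0.999 -> Y = 2.999 ✓
  N = 0.04 -> Y = 1.081 ✓
All samples match this transformation.

(a) 2N + 1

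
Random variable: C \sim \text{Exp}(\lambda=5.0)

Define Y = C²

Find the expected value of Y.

Using E[X²] = Var(X) + (E[X])²:
E[C] = 0.2
Var(C) = 1/5.0^2 = 0.04
E[C²] = 0.04 + 0.2² = 0.04 + 0.04 = 0.08

0.08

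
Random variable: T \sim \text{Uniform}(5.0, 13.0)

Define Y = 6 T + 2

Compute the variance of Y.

For Y = aT + b: Var(Y) = a² * Var(T)
Var(T) = (13 - 5)^2/12 = 5.3333333
Var(Y) = 6² * 5.3333333 = 36 * 5.3333333 = 192

192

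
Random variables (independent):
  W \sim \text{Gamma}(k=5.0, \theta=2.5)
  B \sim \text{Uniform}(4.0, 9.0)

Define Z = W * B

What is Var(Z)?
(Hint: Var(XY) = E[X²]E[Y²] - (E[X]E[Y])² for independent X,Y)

Var(XY) = E[X²]E[Y²] - (E[X]E[Y])²
E[W] = 12.5, Var(W) = 31.25
E[B] = 6.5, Var(B) = 2.0833333
E[W²] = 31.25 + 12.5² = 187.5
E[B²] = 2.0833333 + 6.5² = 44.333333
Var(Z) = 187.5*44.333333 - (12.5*6.5)²
= 8312.5 - 6601.5625 = 1710.9375

1710.9375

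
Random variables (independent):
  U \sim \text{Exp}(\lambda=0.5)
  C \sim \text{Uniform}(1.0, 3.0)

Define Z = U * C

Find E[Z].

For independent RVs: E[XY] = E[X]*E[Y]
E[U] = 2
E[C] = 2
E[Z] = 2 * 2 = 4

4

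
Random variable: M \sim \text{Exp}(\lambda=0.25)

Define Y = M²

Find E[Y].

E[M²] = Var(M) + (E[M])² = 16 + 16 = 32

32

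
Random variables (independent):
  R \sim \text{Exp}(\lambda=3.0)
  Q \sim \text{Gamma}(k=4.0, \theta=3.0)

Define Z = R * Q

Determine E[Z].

For independent RVs: E[XY] = E[X]*E[Y]
E[R] = 0.33333333
E[Q] = 12
E[Z] = 0.33333333 * 12 = 4

4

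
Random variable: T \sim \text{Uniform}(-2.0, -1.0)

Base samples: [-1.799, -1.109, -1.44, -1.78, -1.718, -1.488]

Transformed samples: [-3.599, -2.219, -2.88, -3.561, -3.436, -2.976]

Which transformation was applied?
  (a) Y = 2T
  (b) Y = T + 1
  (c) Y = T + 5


Checking option (a) Y = 2T:
  T = -1.799 -> Y = -3.599 ✓
  T = -1.109 -> Y = -2.219 ✓
  T = -1.44 -> Y = -2.88 ✓
All samples match this transformation.

(a) 2T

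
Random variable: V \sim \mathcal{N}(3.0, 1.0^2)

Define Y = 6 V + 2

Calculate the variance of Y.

For Y = aV + b: Var(Y) = a² * Var(V)
Var(V) = 1.0^2 = 1
Var(Y) = 6² * 1 = 36 * 1 = 36

36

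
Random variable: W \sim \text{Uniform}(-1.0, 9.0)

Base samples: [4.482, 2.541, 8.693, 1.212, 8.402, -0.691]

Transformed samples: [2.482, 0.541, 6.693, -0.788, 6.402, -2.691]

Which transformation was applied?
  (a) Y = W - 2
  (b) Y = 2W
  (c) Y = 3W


Checking option (a) Y = W - 2:
  W = 4.482 -> Y = 2.482 ✓
  W = 2.541 -> Y = 0.541 ✓
  W = 8.693 -> Y = 6.693 ✓
All samples match this transformation.

(a) W - 2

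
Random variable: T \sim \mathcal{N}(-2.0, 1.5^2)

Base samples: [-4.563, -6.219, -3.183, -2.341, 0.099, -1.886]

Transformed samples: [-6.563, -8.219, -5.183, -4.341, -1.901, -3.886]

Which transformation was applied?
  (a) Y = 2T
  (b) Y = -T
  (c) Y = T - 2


Checking option (c) Y = T - 2:
  T = -4.563 -> Y = -6.563 ✓
  T = -6.219 -> Y = -8.219 ✓
  T = -3.183 -> Y = -5.183 ✓
All samples match this transformation.

(c) T - 2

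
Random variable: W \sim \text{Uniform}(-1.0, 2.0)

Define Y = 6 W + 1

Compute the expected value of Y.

For Y = 6W + 1:
E[Y] = 6 * E[W] + 1
E[W] = (-1 + 2)/2 = 0.5
E[Y] = 6 * 0.5 + 1 = 4

4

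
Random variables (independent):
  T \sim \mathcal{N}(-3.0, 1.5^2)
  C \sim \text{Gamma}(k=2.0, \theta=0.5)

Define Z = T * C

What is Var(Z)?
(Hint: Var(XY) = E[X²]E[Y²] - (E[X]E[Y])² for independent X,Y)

Var(XY) = E[X²]E[Y²] - (E[X]E[Y])²
E[T] = -3, Var(T) = 2.25
E[C] = 1, Var(C) = 0.5
E[T²] = 2.25 + (-3)² = 11.25
E[C²] = 0.5 + 1² = 1.5
Var(Z) = 11.25*1.5 - (-3*1)²
= 16.875 - 9 = 7.875

7.875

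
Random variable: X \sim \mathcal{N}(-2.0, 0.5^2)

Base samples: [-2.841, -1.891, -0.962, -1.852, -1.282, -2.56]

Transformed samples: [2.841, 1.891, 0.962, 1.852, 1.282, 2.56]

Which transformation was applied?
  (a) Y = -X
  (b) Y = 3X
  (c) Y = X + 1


Checking option (a) Y = -X:
  X = -2.841 -> Y = 2.841 ✓
  X = -1.891 -> Y = 1.891 ✓
  X = -0.962 -> Y = 0.962 ✓
All samples match this transformation.

(a) -X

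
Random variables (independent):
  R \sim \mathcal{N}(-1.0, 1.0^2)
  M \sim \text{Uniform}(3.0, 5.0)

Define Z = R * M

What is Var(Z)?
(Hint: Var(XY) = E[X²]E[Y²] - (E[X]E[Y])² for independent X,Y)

Var(XY) = E[X²]E[Y²] - (E[X]E[Y])²
E[R] = -1, Var(R) = 1
E[M] = 4, Var(M) = 0.33333333
E[R²] = 1 + (-1)² = 2
E[M²] = 0.33333333 + 4² = 16.333333
Var(Z) = 2*16.333333 - (-1*4)²
= 32.666667 - 16 = 16.666667

16.666667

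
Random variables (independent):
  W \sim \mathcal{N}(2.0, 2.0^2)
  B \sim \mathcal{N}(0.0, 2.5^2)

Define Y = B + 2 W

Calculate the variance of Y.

For independent RVs: Var(aX + bY) = a²Var(X) + b²Var(Y)
Var(W) = 4
Var(B) = 6.25
Var(Y) = 2²*4 + 1²*6.25
= 4*4 + 1*6.25 = 22.25

22.25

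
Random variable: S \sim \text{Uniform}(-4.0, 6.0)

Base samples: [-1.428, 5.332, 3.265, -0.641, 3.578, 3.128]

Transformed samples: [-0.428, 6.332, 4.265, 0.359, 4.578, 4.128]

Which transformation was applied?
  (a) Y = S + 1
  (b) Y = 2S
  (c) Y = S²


Checking option (a) Y = S + 1:
  S = -1.428 -> Y = -0.428 ✓
  S = 5.332 -> Y = 6.332 ✓
  S = 3.265 -> Y = 4.265 ✓
All samples match this transformation.

(a) S + 1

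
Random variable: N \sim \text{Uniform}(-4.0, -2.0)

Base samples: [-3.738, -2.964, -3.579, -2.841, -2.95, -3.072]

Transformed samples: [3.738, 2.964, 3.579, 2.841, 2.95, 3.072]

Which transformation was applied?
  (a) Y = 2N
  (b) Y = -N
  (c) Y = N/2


Checking option (b) Y = -N:
  N = -3.738 -> Y = 3.738 ✓
  N = -2.964 -> Y = 2.964 ✓
  N = -3.579 -> Y = 3.579 ✓
All samples match this transformation.

(b) -N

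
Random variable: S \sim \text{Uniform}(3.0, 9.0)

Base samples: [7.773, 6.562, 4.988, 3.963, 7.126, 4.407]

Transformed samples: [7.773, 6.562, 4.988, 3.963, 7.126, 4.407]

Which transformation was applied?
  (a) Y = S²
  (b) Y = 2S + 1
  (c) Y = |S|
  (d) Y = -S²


Checking option (c) Y = |S|:
  S = 7.773 -> Y = 7.773 ✓
  S = 6.562 -> Y = 6.562 ✓
  S = 4.988 -> Y = 4.988 ✓
All samples match this transformation.

(c) |S|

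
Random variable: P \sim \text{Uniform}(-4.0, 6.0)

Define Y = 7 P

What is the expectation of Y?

For Y = 7P:
E[Y] = 7 * E[P]
E[P] = (-4 + 6)/2 = 1
E[Y] = 7 * 1 = 7

7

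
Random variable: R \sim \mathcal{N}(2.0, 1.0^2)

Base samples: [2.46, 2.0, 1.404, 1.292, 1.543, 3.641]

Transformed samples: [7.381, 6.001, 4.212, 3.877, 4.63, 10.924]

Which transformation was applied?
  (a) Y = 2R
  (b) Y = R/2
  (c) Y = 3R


Checking option (c) Y = 3R:
  R = 2.46 -> Y = 7.381 ✓
  R = 2.0 -> Y = 6.001 ✓
  R = 1.404 -> Y = 4.212 ✓
All samples match this transformation.

(c) 3R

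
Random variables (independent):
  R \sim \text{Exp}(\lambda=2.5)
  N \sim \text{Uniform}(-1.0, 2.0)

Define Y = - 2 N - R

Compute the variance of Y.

For independent RVs: Var(aX + bY) = a²Var(X) + b²Var(Y)
Var(R) = 0.16
Var(N) = 0.75
Var(Y) = (-1)²*0.16 + (-2)²*0.75
= 1*0.16 + 4*0.75 = 3.16

3.16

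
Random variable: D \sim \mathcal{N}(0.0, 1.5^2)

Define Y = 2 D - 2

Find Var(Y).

For Y = aD + b: Var(Y) = a² * Var(D)
Var(D) = 1.5^2 = 2.25
Var(Y) = 2² * 2.25 = 4 * 2.25 = 9

9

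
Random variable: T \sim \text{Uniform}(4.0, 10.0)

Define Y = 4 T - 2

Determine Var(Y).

For Y = aT + b: Var(Y) = a² * Var(T)
Var(T) = (10 - 4)^2/12 = 3
Var(Y) = 4² * 3 = 16 * 3 = 48

48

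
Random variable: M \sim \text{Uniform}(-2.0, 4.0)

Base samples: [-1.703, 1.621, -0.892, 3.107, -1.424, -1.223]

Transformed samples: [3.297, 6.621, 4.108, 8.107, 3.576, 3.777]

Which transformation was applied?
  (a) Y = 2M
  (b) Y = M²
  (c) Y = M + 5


Checking option (c) Y = M + 5:
  M = -1.703 -> Y = 3.297 ✓
  M = 1.621 -> Y = 6.621 ✓
  M = -0.892 -> Y = 4.108 ✓
All samples match this transformation.

(c) M + 5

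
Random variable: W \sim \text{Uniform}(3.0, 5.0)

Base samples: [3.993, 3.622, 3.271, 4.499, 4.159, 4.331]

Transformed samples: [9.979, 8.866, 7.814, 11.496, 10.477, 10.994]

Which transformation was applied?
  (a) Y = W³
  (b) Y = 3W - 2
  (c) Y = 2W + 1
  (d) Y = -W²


Checking option (b) Y = 3W - 2:
  W = 3.993 -> Y = 9.979 ✓
  W = 3.622 -> Y = 8.866 ✓
  W = 3.271 -> Y = 7.814 ✓
All samples match this transformation.

(b) 3W - 2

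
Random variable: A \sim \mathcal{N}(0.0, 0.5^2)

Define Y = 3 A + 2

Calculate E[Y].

For Y = 3A + 2:
E[Y] = 3 * E[A] + 2
E[A] = 0.0 = 0
E[Y] = 3 * 0 + 2 = 2

2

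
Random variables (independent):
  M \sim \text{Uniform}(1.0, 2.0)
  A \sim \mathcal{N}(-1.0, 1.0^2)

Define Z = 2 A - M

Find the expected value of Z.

E[Z] = -1*E[M] + 2*E[A]
E[M] = 1.5
E[A] = -1
E[Z] = -1*1.5 + 2*(-1) = -3.5

-3.5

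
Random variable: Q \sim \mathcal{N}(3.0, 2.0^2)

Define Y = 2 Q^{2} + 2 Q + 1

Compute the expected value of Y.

E[Y] = 2*E[Q²] + 2*E[Q] + 1
E[Q] = 3
E[Q²] = Var(Q) + (E[Q])² = 4 + 9 = 13
E[Y] = 2*13 + 2*3 + 1 = 33

33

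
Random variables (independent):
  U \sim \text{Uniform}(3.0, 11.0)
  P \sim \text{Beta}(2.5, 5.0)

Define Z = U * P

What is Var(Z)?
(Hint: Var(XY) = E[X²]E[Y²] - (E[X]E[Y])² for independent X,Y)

Var(XY) = E[X²]E[Y²] - (E[X]E[Y])²
E[U] = 7, Var(U) = 5.3333333
E[P] = 0.33333333, Var(P) = 0.026143791
E[U²] = 5.3333333 + 7² = 54.333333
E[P²] = 0.026143791 + 0.33333333² = 0.1372549
Var(Z) = 54.333333*0.1372549 - (7*0.33333333)²
= 7.4575163 - 5.4444444 = 2.0130719

2.0130719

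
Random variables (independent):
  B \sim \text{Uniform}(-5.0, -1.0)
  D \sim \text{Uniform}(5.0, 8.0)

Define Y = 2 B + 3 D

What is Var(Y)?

For independent RVs: Var(aX + bY) = a²Var(X) + b²Var(Y)
Var(B) = 1.3333333
Var(D) = 0.75
Var(Y) = 2²*1.3333333 + 3²*0.75
= 4*1.3333333 + 9*0.75 = 12.083333

12.083333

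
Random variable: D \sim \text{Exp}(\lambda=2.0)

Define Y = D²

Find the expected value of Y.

Using E[X²] = Var(X) + (E[X])²:
E[D] = 0.5
Var(D) = 1/2.0^2 = 0.25
E[D²] = 0.25 + 0.5² = 0.25 + 0.25 = 0.5

0.5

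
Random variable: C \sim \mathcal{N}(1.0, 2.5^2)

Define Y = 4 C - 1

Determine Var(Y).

For Y = aC + b: Var(Y) = a² * Var(C)
Var(C) = 2.5^2 = 6.25
Var(Y) = 4² * 6.25 = 16 * 6.25 = 100

100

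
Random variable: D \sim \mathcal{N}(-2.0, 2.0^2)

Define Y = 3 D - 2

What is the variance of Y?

For Y = aD + b: Var(Y) = a² * Var(D)
Var(D) = 2.0^2 = 4
Var(Y) = 3² * 4 = 9 * 4 = 36

36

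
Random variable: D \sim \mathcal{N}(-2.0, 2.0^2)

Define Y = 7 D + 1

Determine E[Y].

For Y = 7D + 1:
E[Y] = 7 * E[D] + 1
E[D] = -2.0 = -2
E[Y] = 7 * (-2) + 1 = -13

-13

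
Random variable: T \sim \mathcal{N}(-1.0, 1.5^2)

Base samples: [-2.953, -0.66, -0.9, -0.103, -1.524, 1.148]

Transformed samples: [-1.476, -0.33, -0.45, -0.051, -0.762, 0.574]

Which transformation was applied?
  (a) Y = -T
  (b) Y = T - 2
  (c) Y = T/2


Checking option (c) Y = T/2:
  T = -2.953 -> Y = -1.476 ✓
  T = -0.66 -> Y = -0.33 ✓
  T = -0.9 -> Y = -0.45 ✓
All samples match this transformation.

(c) T/2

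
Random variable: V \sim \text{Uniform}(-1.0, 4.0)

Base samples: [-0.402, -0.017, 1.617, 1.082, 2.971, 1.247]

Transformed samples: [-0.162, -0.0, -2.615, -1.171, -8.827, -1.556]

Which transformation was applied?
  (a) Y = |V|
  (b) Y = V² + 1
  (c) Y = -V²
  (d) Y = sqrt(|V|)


Checking option (c) Y = -V²:
  V = -0.402 -> Y = -0.162 ✓
  V = -0.017 -> Y = -0.0 ✓
  V = 1.617 -> Y = -2.615 ✓
All samples match this transformation.

(c) -V²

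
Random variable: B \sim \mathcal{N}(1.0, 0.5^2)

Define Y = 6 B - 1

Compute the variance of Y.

For Y = aB + b: Var(Y) = a² * Var(B)
Var(B) = 0.5^2 = 0.25
Var(Y) = 6² * 0.25 = 36 * 0.25 = 9

9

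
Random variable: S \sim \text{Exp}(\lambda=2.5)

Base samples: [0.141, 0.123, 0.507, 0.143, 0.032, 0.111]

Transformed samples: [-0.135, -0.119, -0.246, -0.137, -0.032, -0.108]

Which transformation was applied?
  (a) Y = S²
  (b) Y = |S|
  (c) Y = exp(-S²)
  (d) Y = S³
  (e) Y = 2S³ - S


Checking option (e) Y = 2S³ - S:
  S = 0.141 -> Y = -0.135 ✓
  S = 0.123 -> Y = -0.119 ✓
  S = 0.507 -> Y = -0.246 ✓
All samples match this transformation.

(e) 2S³ - S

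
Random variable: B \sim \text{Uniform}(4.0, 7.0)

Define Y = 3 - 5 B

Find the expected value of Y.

For Y = -5B + 3:
E[Y] = -5 * E[B] + 3
E[B] = (4 + 7)/2 = 5.5
E[Y] = -5 * 5.5 + 3 = -24.5

-24.5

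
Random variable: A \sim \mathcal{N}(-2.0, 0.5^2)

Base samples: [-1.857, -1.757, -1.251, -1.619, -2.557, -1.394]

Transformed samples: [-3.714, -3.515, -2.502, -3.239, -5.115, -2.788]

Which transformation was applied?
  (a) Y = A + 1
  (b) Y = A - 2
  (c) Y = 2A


Checking option (c) Y = 2A:
  A = -1.857 -> Y = -3.714 ✓
  A = -1.757 -> Y = -3.515 ✓
  A = -1.251 -> Y = -2.502 ✓
All samples match this transformation.

(c) 2A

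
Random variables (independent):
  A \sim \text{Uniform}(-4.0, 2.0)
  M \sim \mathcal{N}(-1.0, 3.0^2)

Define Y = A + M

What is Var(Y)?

For independent RVs: Var(aX + bY) = a²Var(X) + b²Var(Y)
Var(A) = 3
Var(M) = 9
Var(Y) = 1²*3 + 1²*9
= 1*3 + 1*9 = 12

12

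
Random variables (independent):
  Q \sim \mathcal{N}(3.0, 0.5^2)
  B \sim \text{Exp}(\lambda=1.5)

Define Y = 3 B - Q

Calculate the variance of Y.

For independent RVs: Var(aX + bY) = a²Var(X) + b²Var(Y)
Var(Q) = 0.25
Var(B) = 0.44444444
Var(Y) = (-1)²*0.25 + 3²*0.44444444
= 1*0.25 + 9*0.44444444 = 4.25

4.25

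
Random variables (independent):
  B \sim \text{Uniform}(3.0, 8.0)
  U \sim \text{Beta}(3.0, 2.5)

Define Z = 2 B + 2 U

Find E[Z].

E[Z] = 2*E[B] + 2*E[U]
E[B] = 5.5
E[U] = 0.54545455
E[Z] = 2*5.5 + 2*0.54545455 = 12.090909

12.090909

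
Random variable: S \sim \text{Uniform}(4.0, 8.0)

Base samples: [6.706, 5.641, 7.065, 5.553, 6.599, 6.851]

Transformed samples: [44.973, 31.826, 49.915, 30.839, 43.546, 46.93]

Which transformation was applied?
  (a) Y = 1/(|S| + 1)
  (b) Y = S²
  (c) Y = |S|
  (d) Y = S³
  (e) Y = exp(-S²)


Checking option (b) Y = S²:
  S = 6.706 -> Y = 44.973 ✓
  S = 5.641 -> Y = 31.826 ✓
  S = 7.065 -> Y = 49.915 ✓
All samples match this transformation.

(b) S²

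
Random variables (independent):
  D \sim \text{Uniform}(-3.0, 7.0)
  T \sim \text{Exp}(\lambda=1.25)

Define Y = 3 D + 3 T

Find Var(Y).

For independent RVs: Var(aX + bY) = a²Var(X) + b²Var(Y)
Var(D) = 8.3333333
Var(T) = 0.64
Var(Y) = 3²*8.3333333 + 3²*0.64
= 9*8.3333333 + 9*0.64 = 80.76

80.76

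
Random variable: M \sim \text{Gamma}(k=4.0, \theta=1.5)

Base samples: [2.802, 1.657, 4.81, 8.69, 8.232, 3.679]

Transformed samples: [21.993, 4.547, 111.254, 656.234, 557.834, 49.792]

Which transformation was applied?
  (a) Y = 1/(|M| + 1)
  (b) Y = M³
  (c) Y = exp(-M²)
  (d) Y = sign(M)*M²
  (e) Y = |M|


Checking option (b) Y = M³:
  M = 2.802 -> Y = 21.993 ✓
  M = 1.657 -> Y = 4.547 ✓
  M = 4.81 -> Y = 111.254 ✓
All samples match this transformation.

(b) M³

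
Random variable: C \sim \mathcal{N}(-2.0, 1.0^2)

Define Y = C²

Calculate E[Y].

E[C²] = Var(C) + (E[C])² = 1 + 4 = 5

5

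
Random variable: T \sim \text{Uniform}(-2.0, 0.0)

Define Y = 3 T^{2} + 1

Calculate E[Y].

E[Y] = 3*E[T²] + 1
E[T] = -1
E[T²] = Var(T) + (E[T])² = 0.33333333 + 1 = 1.3333333
E[Y] = 3*1.3333333 + 1 = 5

5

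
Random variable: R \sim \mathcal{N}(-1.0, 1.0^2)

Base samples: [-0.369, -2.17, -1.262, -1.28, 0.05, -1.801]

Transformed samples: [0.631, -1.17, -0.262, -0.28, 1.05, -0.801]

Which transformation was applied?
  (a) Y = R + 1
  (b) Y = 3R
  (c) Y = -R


Checking option (a) Y = R + 1:
  R = -0.369 -> Y = 0.631 ✓
  R = -2.17 -> Y = -1.17 ✓
  R = -1.262 -> Y = -0.262 ✓
All samples match this transformation.

(a) R + 1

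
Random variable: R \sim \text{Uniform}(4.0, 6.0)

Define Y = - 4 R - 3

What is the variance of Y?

For Y = aR + b: Var(Y) = a² * Var(R)
Var(R) = (6 - 4)^2/12 = 0.33333333
Var(Y) = (-4)² * 0.33333333 = 16 * 0.33333333 = 5.3333333

5.3333333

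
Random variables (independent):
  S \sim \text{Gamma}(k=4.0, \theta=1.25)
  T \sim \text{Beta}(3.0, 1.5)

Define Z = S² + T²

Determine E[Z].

E[Z] = E[S²] + E[T²]
E[S²] = Var(S) + E[S]² = 6.25 + 25 = 31.25
E[T²] = Var(T) + E[T]² = 0.04040404 + 0.44444444 = 0.48484848
E[Z] = 31.25 + 0.48484848 = 31.734848

31.734848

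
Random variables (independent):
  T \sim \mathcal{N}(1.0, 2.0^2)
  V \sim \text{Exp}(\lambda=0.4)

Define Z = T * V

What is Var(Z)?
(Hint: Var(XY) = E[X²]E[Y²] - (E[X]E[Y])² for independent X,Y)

Var(XY) = E[X²]E[Y²] - (E[X]E[Y])²
E[T] = 1, Var(T) = 4
E[V] = 2.5, Var(V) = 6.25
E[T²] = 4 + 1² = 5
E[V²] = 6.25 + 2.5² = 12.5
Var(Z) = 5*12.5 - (1*2.5)²
= 62.5 - 6.25 = 56.25

56.25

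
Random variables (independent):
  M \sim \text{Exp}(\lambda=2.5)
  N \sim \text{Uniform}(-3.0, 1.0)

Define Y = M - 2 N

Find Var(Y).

For independent RVs: Var(aX + bY) = a²Var(X) + b²Var(Y)
Var(M) = 0.16
Var(N) = 1.3333333
Var(Y) = 1²*0.16 + (-2)²*1.3333333
= 1*0.16 + 4*1.3333333 = 5.4933333

5.4933333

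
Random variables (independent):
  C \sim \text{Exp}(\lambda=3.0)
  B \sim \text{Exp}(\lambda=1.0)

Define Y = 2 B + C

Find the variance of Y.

For independent RVs: Var(aX + bY) = a²Var(X) + b²Var(Y)
Var(C) = 0.11111111
Var(B) = 1
Var(Y) = 1²*0.11111111 + 2²*1
= 1*0.11111111 + 4*1 = 4.1111111

4.1111111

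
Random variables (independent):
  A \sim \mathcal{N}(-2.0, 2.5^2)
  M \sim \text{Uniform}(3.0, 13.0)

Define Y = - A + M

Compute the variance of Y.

For independent RVs: Var(aX + bY) = a²Var(X) + b²Var(Y)
Var(A) = 6.25
Var(M) = 8.3333333
Var(Y) = (-1)²*6.25 + 1²*8.3333333
= 1*6.25 + 1*8.3333333 = 14.583333

14.583333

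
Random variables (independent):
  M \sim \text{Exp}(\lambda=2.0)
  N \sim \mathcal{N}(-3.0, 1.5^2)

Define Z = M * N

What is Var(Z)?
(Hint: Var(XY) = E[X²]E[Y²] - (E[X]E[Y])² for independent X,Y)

Var(XY) = E[X²]E[Y²] - (E[X]E[Y])²
E[M] = 0.5, Var(M) = 0.25
E[N] = -3, Var(N) = 2.25
E[M²] = 0.25 + 0.5² = 0.5
E[N²] = 2.25 + (-3)² = 11.25
Var(Z) = 0.5*11.25 - (0.5*(-3))²
= 5.625 - 2.25 = 3.375

3.375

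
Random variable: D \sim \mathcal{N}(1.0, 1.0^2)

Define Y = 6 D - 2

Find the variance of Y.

For Y = aD + b: Var(Y) = a² * Var(D)
Var(D) = 1.0^2 = 1
Var(Y) = 6² * 1 = 36 * 1 = 36

36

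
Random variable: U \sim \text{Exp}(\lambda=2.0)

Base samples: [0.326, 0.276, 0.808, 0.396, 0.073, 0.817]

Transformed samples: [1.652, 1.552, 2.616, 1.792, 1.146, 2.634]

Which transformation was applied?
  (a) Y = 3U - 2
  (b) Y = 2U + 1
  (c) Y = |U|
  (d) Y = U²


Checking option (b) Y = 2U + 1:
  U = 0.326 -> Y = 1.652 ✓
  U = 0.276 -> Y = 1.552 ✓
  U = 0.808 -> Y = 2.616 ✓
All samples match this transformation.

(b) 2U + 1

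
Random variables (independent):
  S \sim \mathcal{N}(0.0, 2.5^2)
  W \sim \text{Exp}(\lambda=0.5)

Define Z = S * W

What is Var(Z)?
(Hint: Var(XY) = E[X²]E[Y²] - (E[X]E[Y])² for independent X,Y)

Var(XY) = E[X²]E[Y²] - (E[X]E[Y])²
E[S] = 0, Var(S) = 6.25
E[W] = 2, Var(W) = 4
E[S²] = 6.25 + 0² = 6.25
E[W²] = 4 + 2² = 8
Var(Z) = 6.25*8 - (0*2)²
= 50 - 0 = 50

50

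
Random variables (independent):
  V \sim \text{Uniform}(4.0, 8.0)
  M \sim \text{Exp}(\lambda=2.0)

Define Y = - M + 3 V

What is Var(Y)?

For independent RVs: Var(aX + bY) = a²Var(X) + b²Var(Y)
Var(V) = 1.3333333
Var(M) = 0.25
Var(Y) = 3²*1.3333333 + (-1)²*0.25
= 9*1.3333333 + 1*0.25 = 12.25

12.25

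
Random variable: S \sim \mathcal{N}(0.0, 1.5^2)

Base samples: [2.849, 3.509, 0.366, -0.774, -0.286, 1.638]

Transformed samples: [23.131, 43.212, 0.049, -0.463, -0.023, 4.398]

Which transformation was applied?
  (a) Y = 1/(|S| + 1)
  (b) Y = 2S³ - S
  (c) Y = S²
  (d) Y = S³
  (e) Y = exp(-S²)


Checking option (d) Y = S³:
  S = 2.849 -> Y = 23.131 ✓
  S = 3.509 -> Y = 43.212 ✓
  S = 0.366 -> Y = 0.049 ✓
All samples match this transformation.

(d) S³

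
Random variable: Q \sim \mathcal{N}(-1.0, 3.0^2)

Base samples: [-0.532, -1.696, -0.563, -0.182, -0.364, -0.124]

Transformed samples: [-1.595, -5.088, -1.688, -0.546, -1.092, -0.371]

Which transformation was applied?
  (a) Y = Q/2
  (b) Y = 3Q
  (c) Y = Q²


Checking option (b) Y = 3Q:
  Q = -0.532 -> Y = -1.595 ✓
  Q = -1.696 -> Y = -5.088 ✓
  Q = -0.563 -> Y = -1.688 ✓
All samples match this transformation.

(b) 3Q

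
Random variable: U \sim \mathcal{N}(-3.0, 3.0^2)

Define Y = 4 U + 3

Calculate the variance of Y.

For Y = aU + b: Var(Y) = a² * Var(U)
Var(U) = 3.0^2 = 9
Var(Y) = 4² * 9 = 16 * 9 = 144

144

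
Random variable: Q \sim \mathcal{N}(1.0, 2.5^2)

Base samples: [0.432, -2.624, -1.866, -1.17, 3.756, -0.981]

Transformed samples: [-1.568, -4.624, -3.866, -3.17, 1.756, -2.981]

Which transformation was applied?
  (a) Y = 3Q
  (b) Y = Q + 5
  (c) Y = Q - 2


Checking option (c) Y = Q - 2:
  Q = 0.432 -> Y = -1.568 ✓
  Q = -2.624 -> Y = -4.624 ✓
  Q = -1.866 -> Y = -3.866 ✓
All samples match this transformation.

(c) Q - 2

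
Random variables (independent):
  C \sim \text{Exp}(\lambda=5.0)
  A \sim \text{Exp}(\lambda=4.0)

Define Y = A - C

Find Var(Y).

For independent RVs: Var(aX + bY) = a²Var(X) + b²Var(Y)
Var(C) = 0.04
Var(A) = 0.0625
Var(Y) = (-1)²*0.04 + 1²*0.0625
= 1*0.04 + 1*0.0625 = 0.1025

0.1025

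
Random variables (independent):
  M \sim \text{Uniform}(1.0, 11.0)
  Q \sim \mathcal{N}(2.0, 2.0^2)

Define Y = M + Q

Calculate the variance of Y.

For independent RVs: Var(aX + bY) = a²Var(X) + b²Var(Y)
Var(M) = 8.3333333
Var(Q) = 4
Var(Y) = 1²*8.3333333 + 1²*4
= 1*8.3333333 + 1*4 = 12.333333

12.333333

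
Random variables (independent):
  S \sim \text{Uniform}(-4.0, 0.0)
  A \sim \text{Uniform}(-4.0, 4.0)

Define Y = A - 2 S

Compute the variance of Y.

For independent RVs: Var(aX + bY) = a²Var(X) + b²Var(Y)
Var(S) = 1.3333333
Var(A) = 5.3333333
Var(Y) = (-2)²*1.3333333 + 1²*5.3333333
= 4*1.3333333 + 1*5.3333333 = 10.666667

10.666667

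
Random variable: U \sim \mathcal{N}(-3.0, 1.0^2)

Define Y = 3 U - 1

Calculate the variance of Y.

For Y = aU + b: Var(Y) = a² * Var(U)
Var(U) = 1.0^2 = 1
Var(Y) = 3² * 1 = 9 * 1 = 9

9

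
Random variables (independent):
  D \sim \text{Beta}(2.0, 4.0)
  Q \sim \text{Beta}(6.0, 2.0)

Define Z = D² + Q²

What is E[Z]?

E[Z] = E[D²] + E[Q²]
E[D²] = Var(D) + E[D]² = 0.031746032 + 0.11111111 = 0.14285714
E[Q²] = Var(Q) + E[Q]² = 0.020833333 + 0.5625 = 0.58333333
E[Z] = 0.14285714 + 0.58333333 = 0.72619048

0.72619048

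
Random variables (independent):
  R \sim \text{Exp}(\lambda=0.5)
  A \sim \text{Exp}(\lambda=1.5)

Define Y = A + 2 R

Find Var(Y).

For independent RVs: Var(aX + bY) = a²Var(X) + b²Var(Y)
Var(R) = 4
Var(A) = 0.44444444
Var(Y) = 2²*4 + 1²*0.44444444
= 4*4 + 1*0.44444444 = 16.444444

16.444444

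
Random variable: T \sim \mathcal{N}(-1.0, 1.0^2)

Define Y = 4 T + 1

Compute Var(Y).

For Y = aT + b: Var(Y) = a² * Var(T)
Var(T) = 1.0^2 = 1
Var(Y) = 4² * 1 = 16 * 1 = 16

16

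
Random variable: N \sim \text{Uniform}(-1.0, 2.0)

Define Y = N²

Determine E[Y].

Using E[X²] = Var(X) + (E[X])²:
E[N] = 0.5
Var(N) = (2 + 1)^2/12 = 0.75
E[N²] = 0.75 + 0.5² = 0.75 + 0.25 = 1

1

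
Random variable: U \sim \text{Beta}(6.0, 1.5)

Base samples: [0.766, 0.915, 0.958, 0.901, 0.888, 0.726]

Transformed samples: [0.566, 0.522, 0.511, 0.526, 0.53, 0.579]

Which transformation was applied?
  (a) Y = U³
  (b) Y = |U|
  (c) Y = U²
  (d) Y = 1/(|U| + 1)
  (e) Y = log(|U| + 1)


Checking option (d) Y = 1/(|U| + 1):
  U = 0.766 -> Y = 0.566 ✓
  U = 0.915 -> Y = 0.522 ✓
  U = 0.958 -> Y = 0.511 ✓
All samples match this transformation.

(d) 1/(|U| + 1)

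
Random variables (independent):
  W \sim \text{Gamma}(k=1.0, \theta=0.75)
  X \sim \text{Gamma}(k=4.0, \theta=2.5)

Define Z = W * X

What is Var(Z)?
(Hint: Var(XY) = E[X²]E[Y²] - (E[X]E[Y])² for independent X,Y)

Var(XY) = E[X²]E[Y²] - (E[X]E[Y])²
E[W] = 0.75, Var(W) = 0.5625
E[X] = 10, Var(X) = 25
E[W²] = 0.5625 + 0.75² = 1.125
E[X²] = 25 + 10² = 125
Var(Z) = 1.125*125 - (0.75*10)²
= 140.625 - 56.25 = 84.375

84.375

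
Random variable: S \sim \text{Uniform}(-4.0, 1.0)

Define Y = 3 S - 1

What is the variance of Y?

For Y = aS + b: Var(Y) = a² * Var(S)
Var(S) = (1 + 4)^2/12 = 2.0833333
Var(Y) = 3² * 2.0833333 = 9 * 2.0833333 = 18.75

18.75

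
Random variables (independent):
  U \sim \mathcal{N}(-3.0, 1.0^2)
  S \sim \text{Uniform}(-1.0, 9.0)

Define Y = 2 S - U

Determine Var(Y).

For independent RVs: Var(aX + bY) = a²Var(X) + b²Var(Y)
Var(U) = 1
Var(S) = 8.3333333
Var(Y) = (-1)²*1 + 2²*8.3333333
= 1*1 + 4*8.3333333 = 34.333333

34.333333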